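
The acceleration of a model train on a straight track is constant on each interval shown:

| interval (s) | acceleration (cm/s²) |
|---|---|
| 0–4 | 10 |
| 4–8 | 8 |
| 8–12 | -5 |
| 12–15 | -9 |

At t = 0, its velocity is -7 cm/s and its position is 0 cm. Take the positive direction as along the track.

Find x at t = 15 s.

On each constant-a segment, Δv = aΔt and Δx = v₀Δt + ½aΔt²; chain segment to segment.
0–4 s: v starts -7 cm/s; Δx = -7·4 + ½·10·4² = 52 cm; v ends 33 cm/s.
4–8 s: v starts 33 cm/s; Δx = 33·4 + ½·8·4² = 196 cm; v ends 65 cm/s.
8–12 s: v starts 65 cm/s; Δx = 65·4 + ½·-5·4² = 220 cm; v ends 45 cm/s.
12–15 s: v starts 45 cm/s; Δx = 45·3 + ½·-9·3² = 94.5 cm; v ends 18 cm/s.
x(15) = 0 + Σ Δx = 562.5 cm.

562.5 cm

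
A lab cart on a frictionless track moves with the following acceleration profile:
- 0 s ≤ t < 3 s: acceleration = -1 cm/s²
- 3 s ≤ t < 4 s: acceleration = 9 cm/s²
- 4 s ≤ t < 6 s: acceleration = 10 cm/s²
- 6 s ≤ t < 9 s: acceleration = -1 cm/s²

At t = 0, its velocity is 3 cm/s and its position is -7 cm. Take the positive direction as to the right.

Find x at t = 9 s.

122.5 cm

On each constant-a segment, Δv = aΔt and Δx = v₀Δt + ½aΔt²; chain segment to segment.
0–3 s: v starts 3 cm/s; Δx = 3·3 + ½·-1·3² = 4.5 cm; v ends 0 cm/s.
3–4 s: v starts 0 cm/s; Δx = 0·1 + ½·9·1² = 4.5 cm; v ends 9 cm/s.
4–6 s: v starts 9 cm/s; Δx = 9·2 + ½·10·2² = 38 cm; v ends 29 cm/s.
6–9 s: v starts 29 cm/s; Δx = 29·3 + ½·-1·3² = 82.5 cm; v ends 26 cm/s.
x(9) = -7 + Σ Δx = 122.5 cm.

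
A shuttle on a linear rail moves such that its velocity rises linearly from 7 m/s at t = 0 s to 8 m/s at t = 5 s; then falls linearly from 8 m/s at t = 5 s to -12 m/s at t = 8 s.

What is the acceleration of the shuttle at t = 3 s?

0.2 m/s²

Acceleration is the slope of the v-t graph on 0–5 s: (8 − 7)/(5 − 0) = 0.2 m/s².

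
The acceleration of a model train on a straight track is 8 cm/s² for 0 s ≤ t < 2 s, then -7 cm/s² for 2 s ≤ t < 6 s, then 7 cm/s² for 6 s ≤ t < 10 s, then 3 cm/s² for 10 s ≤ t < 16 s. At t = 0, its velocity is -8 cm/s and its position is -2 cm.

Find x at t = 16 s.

52 cm

On each constant-a segment, Δv = aΔt and Δx = v₀Δt + ½aΔt²; chain segment to segment.
0–2 s: v starts -8 cm/s; Δx = -8·2 + ½·8·2² = 0 cm; v ends 8 cm/s.
2–6 s: v starts 8 cm/s; Δx = 8·4 + ½·-7·4² = -24 cm; v ends -20 cm/s.
6–10 s: v starts -20 cm/s; Δx = -20·4 + ½·7·4² = -24 cm; v ends 8 cm/s.
10–16 s: v starts 8 cm/s; Δx = 8·6 + ½·3·6² = 102 cm; v ends 26 cm/s.
x(16) = -2 + Σ Δx = 52 cm.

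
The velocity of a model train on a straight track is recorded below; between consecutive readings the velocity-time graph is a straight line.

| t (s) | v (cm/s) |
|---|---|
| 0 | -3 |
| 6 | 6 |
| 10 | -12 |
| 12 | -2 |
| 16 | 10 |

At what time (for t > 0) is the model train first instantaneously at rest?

v changes sign on 0–6 s (from -3 to 6); the graph is linear there, so v = 0 at t = 0 + (3)·(6 − 0)/(6 − -3) = 2 s.

t = 2 s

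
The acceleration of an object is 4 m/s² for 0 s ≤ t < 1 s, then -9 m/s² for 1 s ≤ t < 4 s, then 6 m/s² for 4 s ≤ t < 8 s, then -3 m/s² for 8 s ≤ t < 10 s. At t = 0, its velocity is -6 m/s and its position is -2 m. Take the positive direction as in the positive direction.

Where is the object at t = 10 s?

On each constant-a segment, Δv = aΔt and Δx = v₀Δt + ½aΔt²; chain segment to segment.
0–1 s: v starts -6 m/s; Δx = -6·1 + ½·4·1² = -4 m; v ends -2 m/s.
1–4 s: v starts -2 m/s; Δx = -2·3 + ½·-9·3² = -46.5 m; v ends -29 m/s.
4–8 s: v starts -29 m/s; Δx = -29·4 + ½·6·4² = -68 m; v ends -5 m/s.
8–10 s: v starts -5 m/s; Δx = -5·2 + ½·-3·2² = -16 m; v ends -11 m/s.
x(10) = -2 + Σ Δx = -136.5 m.

-136.5 m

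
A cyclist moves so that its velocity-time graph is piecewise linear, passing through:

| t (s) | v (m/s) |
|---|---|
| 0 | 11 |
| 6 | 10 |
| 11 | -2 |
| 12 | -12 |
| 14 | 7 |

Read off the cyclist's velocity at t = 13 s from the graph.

-2.5 m/s

On 12–14 s the graph is linear from -12 to 7 m/s: v(13) = -12 + (7 − -12)·(13 − 12)/(14 − 12) = -2.5 m/s.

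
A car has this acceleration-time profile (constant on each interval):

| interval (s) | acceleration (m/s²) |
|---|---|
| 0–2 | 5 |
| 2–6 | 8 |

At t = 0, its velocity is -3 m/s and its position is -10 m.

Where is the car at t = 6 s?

On each constant-a segment, Δv = aΔt and Δx = v₀Δt + ½aΔt²; chain segment to segment.
0–2 s: v starts -3 m/s; Δx = -3·2 + ½·5·2² = 4 m; v ends 7 m/s.
2–6 s: v starts 7 m/s; Δx = 7·4 + ½·8·4² = 92 m; v ends 39 m/s.
x(6) = -10 + Σ Δx = 86 m.

86 m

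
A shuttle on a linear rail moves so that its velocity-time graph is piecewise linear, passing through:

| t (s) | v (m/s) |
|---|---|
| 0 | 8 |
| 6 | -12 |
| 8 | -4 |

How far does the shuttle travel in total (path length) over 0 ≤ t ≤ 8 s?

Total distance travelled is ∫|v| dt — sum the magnitudes of each area piece.
0–6 s: v = 0 at t = 2.4 s; triangle areas 9.6 + 21.6 = 31.2 m
6–8 s: |½(-12 + -4)(2)| = 16 m
Total distance = 47.2 m

47.2 m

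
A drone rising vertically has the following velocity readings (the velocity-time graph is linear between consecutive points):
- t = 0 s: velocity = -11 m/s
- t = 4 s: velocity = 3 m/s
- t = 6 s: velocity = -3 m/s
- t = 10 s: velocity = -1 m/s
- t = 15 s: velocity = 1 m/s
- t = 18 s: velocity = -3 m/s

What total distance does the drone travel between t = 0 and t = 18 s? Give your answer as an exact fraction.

Distance (not displacement) is the total path length: add the absolute areas under v-t.
0–4 s: v = 0 at t = 22/7 s; triangle areas 121/7 + 9/7 = 130/7 m
4–6 s: v = 0 at t = 5 s; triangle areas 1.5 + 1.5 = 3 m
6–10 s: |½(-3 + -1)(4)| = 8 m
10–15 s: v = 0 at t = 12.5 s; triangle areas 1.25 + 1.25 = 2.5 m
15–18 s: v = 0 at t = 15.75 s; triangle areas 0.375 + 3.375 = 3.75 m
Total distance = 1003/28 m

1003/28 m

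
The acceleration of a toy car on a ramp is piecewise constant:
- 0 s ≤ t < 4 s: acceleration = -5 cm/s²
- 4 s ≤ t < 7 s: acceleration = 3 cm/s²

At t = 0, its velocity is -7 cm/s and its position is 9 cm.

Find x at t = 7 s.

On each constant-a segment, Δv = aΔt and Δx = v₀Δt + ½aΔt²; chain segment to segment.
0–4 s: v starts -7 cm/s; Δx = -7·4 + ½·-5·4² = -68 cm; v ends -27 cm/s.
4–7 s: v starts -27 cm/s; Δx = -27·3 + ½·3·3² = -67.5 cm; v ends -18 cm/s.
x(7) = 9 + Σ Δx = -126.5 cm.

-126.5 cm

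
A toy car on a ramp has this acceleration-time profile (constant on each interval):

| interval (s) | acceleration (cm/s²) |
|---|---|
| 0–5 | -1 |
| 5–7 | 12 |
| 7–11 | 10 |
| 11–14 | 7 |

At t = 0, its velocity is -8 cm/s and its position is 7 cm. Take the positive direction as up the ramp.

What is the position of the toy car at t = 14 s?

On each constant-a segment, Δv = aΔt and Δx = v₀Δt + ½aΔt²; chain segment to segment.
0–5 s: v starts -8 cm/s; Δx = -8·5 + ½·-1·5² = -52.5 cm; v ends -13 cm/s.
5–7 s: v starts -13 cm/s; Δx = -13·2 + ½·12·2² = -2 cm; v ends 11 cm/s.
7–11 s: v starts 11 cm/s; Δx = 11·4 + ½·10·4² = 124 cm; v ends 51 cm/s.
11–14 s: v starts 51 cm/s; Δx = 51·3 + ½·7·3² = 184.5 cm; v ends 72 cm/s.
x(14) = 7 + Σ Δx = 261 cm.

261 cm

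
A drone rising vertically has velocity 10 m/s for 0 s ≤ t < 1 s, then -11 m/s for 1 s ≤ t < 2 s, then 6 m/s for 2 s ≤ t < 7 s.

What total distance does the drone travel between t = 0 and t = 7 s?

51 m

Total distance travelled is ∫|v| dt — sum the magnitudes of each area piece.
0–1 s: |10| × 1 = 10 m
1–2 s: |-11| × 1 = 11 m
2–7 s: |6| × 5 = 30 m
Total distance = 51 m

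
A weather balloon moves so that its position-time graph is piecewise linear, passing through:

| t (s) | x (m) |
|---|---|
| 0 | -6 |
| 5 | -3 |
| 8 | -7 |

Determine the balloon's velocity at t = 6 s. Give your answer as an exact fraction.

-4/3 m/s

Velocity is the slope of the x-t graph on 5–8 s: (-7 − -3)/(8 − 5) = -4/3 m/s.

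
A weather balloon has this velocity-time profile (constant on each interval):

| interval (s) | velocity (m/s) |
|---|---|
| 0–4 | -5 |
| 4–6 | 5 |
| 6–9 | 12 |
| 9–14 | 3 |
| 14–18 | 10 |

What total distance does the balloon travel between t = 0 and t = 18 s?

121 m

Total distance travelled is ∫|v| dt — sum the magnitudes of each area piece.
0–4 s: |-5| × 4 = 20 m
4–6 s: |5| × 2 = 10 m
6–9 s: |12| × 3 = 36 m
9–14 s: |3| × 5 = 15 m
14–18 s: |10| × 4 = 40 m
Total distance = 121 m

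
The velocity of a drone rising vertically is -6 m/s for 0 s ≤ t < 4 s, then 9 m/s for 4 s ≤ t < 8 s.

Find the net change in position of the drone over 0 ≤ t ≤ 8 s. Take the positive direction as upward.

Displacement is the signed area under the v-t curve.
0–4 s: -6 × 4 = -24 m
4–8 s: 9 × 4 = 36 m
Net displacement = 12 m

12 m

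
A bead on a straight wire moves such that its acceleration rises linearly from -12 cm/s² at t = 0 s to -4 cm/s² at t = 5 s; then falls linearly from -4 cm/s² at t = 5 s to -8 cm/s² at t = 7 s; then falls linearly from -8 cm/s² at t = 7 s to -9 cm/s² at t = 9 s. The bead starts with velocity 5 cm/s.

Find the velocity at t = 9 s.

-64 cm/s

Δv equals the area under the a-t graph; then v = v₀ + Δv.
0–5 s: ½(-12 + -4)(5) = -40 cm/s
5–7 s: ½(-4 + -8)(2) = -12 cm/s
7–9 s: ½(-8 + -9)(2) = -17 cm/s
Δv = -69 cm/s, so v(9) = 5 + (-69) = -64 cm/s.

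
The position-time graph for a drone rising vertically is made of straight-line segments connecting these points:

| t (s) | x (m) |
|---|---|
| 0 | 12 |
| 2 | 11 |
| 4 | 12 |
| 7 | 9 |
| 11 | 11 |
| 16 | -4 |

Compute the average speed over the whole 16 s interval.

Average speed = (total path length)/(elapsed time); on a piecewise-linear x-t graph the path length is Σ|Δx|.
0–2 s: |Δx| = |11 − 12| = 1 m
2–4 s: |Δx| = |12 − 11| = 1 m
4–7 s: |Δx| = |9 − 12| = 3 m
7–11 s: |Δx| = |11 − 9| = 2 m
11–16 s: |Δx| = |-4 − 11| = 15 m
Total path = 22 m; average speed = 22/16 = 1.375 m/s.

1.375 m/s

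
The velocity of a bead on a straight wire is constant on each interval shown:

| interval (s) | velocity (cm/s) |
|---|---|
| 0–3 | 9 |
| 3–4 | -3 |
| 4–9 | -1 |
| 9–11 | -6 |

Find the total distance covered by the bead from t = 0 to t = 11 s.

47 cm

Distance (not displacement) is the total path length: add the absolute areas under v-t.
0–3 s: |9| × 3 = 27 cm
3–4 s: |-3| × 1 = 3 cm
4–9 s: |-1| × 5 = 5 cm
9–11 s: |-6| × 2 = 12 cm
Total distance = 47 cm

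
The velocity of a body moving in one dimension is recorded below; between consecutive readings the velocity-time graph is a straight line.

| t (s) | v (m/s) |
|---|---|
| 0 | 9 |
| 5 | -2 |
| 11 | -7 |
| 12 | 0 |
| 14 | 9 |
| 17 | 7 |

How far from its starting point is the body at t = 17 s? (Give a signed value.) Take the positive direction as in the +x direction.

Net displacement equals the area under the velocity-time graph (areas below the axis count negative).
0–5 s: ½(9 + -2)(5) = 17.5 m
5–11 s: ½(-2 + -7)(6) = -27 m
11–12 s: ½(-7 + 0)(1) = -3.5 m
12–14 s: ½(0 + 9)(2) = 9 m
14–17 s: ½(9 + 7)(3) = 24 m
Net displacement = 20 m

20 m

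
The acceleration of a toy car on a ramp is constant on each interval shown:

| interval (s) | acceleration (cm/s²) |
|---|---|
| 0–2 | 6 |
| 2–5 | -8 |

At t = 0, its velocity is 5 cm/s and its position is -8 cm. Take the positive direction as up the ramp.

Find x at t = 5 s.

29 cm

On each constant-a segment, Δv = aΔt and Δx = v₀Δt + ½aΔt²; chain segment to segment.
0–2 s: v starts 5 cm/s; Δx = 5·2 + ½·6·2² = 22 cm; v ends 17 cm/s.
2–5 s: v starts 17 cm/s; Δx = 17·3 + ½·-8·3² = 15 cm; v ends -7 cm/s.
x(5) = -8 + Σ Δx = 29 cm.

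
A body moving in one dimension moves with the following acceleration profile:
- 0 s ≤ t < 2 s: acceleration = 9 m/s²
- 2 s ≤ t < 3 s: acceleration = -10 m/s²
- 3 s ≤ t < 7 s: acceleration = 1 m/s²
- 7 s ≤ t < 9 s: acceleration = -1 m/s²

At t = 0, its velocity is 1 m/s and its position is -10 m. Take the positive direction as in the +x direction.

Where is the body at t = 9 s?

On each constant-a segment, Δv = aΔt and Δx = v₀Δt + ½aΔt²; chain segment to segment.
0–2 s: v starts 1 m/s; Δx = 1·2 + ½·9·2² = 20 m; v ends 19 m/s.
2–3 s: v starts 19 m/s; Δx = 19·1 + ½·-10·1² = 14 m; v ends 9 m/s.
3–7 s: v starts 9 m/s; Δx = 9·4 + ½·1·4² = 44 m; v ends 13 m/s.
7–9 s: v starts 13 m/s; Δx = 13·2 + ½·-1·2² = 24 m; v ends 11 m/s.
x(9) = -10 + Σ Δx = 92 m.

92 m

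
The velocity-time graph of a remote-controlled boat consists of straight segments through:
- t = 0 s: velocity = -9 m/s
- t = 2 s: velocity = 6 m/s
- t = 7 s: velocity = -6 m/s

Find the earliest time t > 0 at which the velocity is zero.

v changes sign on 0–2 s (from -9 to 6); the graph is linear there, so v = 0 at t = 0 + (9)·(2 − 0)/(6 − -9) = 1.2 s.

t = 1.2 s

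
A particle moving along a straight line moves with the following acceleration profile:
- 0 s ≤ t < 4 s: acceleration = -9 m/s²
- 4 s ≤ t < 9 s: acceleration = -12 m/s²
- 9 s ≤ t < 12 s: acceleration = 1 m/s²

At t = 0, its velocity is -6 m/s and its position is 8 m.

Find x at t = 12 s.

-749.5 m

On each constant-a segment, Δv = aΔt and Δx = v₀Δt + ½aΔt²; chain segment to segment.
0–4 s: v starts -6 m/s; Δx = -6·4 + ½·-9·4² = -96 m; v ends -42 m/s.
4–9 s: v starts -42 m/s; Δx = -42·5 + ½·-12·5² = -360 m; v ends -102 m/s.
9–12 s: v starts -102 m/s; Δx = -102·3 + ½·1·3² = -301.5 m; v ends -99 m/s.
x(12) = 8 + Σ Δx = -749.5 m.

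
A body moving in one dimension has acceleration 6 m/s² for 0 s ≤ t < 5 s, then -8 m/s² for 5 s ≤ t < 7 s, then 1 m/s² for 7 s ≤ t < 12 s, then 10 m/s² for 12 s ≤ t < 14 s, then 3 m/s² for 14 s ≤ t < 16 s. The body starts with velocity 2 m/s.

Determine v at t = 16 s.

47 m/s

Δv equals the area under the a-t graph; then v = v₀ + Δv.
0–5 s: 6 × 5 = 30 m/s
5–7 s: -8 × 2 = -16 m/s
7–12 s: 1 × 5 = 5 m/s
12–14 s: 10 × 2 = 20 m/s
14–16 s: 3 × 2 = 6 m/s
Δv = 45 m/s, so v(16) = 2 + (45) = 47 m/s.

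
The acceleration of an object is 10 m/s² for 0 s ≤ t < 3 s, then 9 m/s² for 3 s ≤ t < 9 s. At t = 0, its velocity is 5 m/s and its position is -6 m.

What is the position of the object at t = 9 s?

426 m

On each constant-a segment, Δv = aΔt and Δx = v₀Δt + ½aΔt²; chain segment to segment.
0–3 s: v starts 5 m/s; Δx = 5·3 + ½·10·3² = 60 m; v ends 35 m/s.
3–9 s: v starts 35 m/s; Δx = 35·6 + ½·9·6² = 372 m; v ends 89 m/s.
x(9) = -6 + Σ Δx = 426 m.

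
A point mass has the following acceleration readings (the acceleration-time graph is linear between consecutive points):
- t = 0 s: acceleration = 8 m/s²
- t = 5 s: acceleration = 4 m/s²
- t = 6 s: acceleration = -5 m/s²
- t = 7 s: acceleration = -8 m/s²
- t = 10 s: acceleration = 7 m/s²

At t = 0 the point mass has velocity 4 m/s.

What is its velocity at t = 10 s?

25.5 m/s

Δv equals the area under the a-t graph; then v = v₀ + Δv.
0–5 s: ½(8 + 4)(5) = 30 m/s
5–6 s: ½(4 + -5)(1) = -0.5 m/s
6–7 s: ½(-5 + -8)(1) = -6.5 m/s
7–10 s: ½(-8 + 7)(3) = -1.5 m/s
Δv = 21.5 m/s, so v(10) = 4 + (21.5) = 25.5 m/s.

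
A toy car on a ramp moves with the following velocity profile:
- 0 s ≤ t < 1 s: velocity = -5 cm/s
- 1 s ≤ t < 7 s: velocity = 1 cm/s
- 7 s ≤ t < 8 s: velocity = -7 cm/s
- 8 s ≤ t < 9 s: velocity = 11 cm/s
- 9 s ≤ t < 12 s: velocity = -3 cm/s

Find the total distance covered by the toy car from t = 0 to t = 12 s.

38 cm

Total distance travelled is ∫|v| dt — sum the magnitudes of each area piece.
0–1 s: |-5| × 1 = 5 cm
1–7 s: |1| × 6 = 6 cm
7–8 s: |-7| × 1 = 7 cm
8–9 s: |11| × 1 = 11 cm
9–12 s: |-3| × 3 = 9 cm
Total distance = 38 cm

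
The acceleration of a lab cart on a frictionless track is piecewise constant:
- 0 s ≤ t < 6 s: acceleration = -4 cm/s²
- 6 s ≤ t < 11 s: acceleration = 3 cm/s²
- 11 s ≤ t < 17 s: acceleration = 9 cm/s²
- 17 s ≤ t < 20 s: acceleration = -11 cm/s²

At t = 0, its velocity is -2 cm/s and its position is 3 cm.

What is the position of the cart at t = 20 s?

On each constant-a segment, Δv = aΔt and Δx = v₀Δt + ½aΔt²; chain segment to segment.
0–6 s: v starts -2 cm/s; Δx = -2·6 + ½·-4·6² = -84 cm; v ends -26 cm/s.
6–11 s: v starts -26 cm/s; Δx = -26·5 + ½·3·5² = -92.5 cm; v ends -11 cm/s.
11–17 s: v starts -11 cm/s; Δx = -11·6 + ½·9·6² = 96 cm; v ends 43 cm/s.
17–20 s: v starts 43 cm/s; Δx = 43·3 + ½·-11·3² = 79.5 cm; v ends 10 cm/s.
x(20) = 3 + Σ Δx = 2 cm.

2 cm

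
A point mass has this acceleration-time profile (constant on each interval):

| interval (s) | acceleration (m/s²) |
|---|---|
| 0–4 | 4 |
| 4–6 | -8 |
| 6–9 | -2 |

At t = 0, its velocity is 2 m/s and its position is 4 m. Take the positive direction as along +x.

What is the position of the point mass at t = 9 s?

On each constant-a segment, Δv = aΔt and Δx = v₀Δt + ½aΔt²; chain segment to segment.
0–4 s: v starts 2 m/s; Δx = 2·4 + ½·4·4² = 40 m; v ends 18 m/s.
4–6 s: v starts 18 m/s; Δx = 18·2 + ½·-8·2² = 20 m; v ends 2 m/s.
6–9 s: v starts 2 m/s; Δx = 2·3 + ½·-2·3² = -3 m; v ends -4 m/s.
x(9) = 4 + Σ Δx = 61 m.

61 m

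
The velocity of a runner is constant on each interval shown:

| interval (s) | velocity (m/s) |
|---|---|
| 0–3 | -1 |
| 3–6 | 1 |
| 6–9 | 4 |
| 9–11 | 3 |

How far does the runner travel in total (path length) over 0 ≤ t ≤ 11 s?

24 m

Total distance travelled is ∫|v| dt — sum the magnitudes of each area piece.
0–3 s: |-1| × 3 = 3 m
3–6 s: |1| × 3 = 3 m
6–9 s: |4| × 3 = 12 m
9–11 s: |3| × 2 = 6 m
Total distance = 24 m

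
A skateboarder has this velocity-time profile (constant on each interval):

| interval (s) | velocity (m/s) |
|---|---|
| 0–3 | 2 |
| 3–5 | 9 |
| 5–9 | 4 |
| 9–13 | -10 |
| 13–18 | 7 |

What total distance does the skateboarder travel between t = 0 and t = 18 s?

115 m

Total distance travelled is ∫|v| dt — sum the magnitudes of each area piece.
0–3 s: |2| × 3 = 6 m
3–5 s: |9| × 2 = 18 m
5–9 s: |4| × 4 = 16 m
9–13 s: |-10| × 4 = 40 m
13–18 s: |7| × 5 = 35 m
Total distance = 115 m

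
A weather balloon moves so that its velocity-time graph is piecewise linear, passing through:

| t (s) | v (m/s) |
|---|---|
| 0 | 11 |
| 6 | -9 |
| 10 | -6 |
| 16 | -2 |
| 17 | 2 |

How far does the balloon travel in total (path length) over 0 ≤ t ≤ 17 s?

85.3 m

Total distance travelled is ∫|v| dt — sum the magnitudes of each area piece.
0–6 s: v = 0 at t = 3.3 s; triangle areas 18.15 + 12.15 = 30.3 m
6–10 s: |½(-9 + -6)(4)| = 30 m
10–16 s: |½(-6 + -2)(6)| = 24 m
16–17 s: v = 0 at t = 16.5 s; triangle areas 0.5 + 0.5 = 1 m
Total distance = 85.3 m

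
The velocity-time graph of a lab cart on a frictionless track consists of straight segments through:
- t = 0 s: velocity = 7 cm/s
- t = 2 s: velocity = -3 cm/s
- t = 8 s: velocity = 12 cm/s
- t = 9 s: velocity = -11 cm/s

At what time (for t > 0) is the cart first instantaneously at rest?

v changes sign on 0–2 s (from 7 to -3); the graph is linear there, so v = 0 at t = 0 + (-7)·(2 − 0)/(-3 − 7) = 1.4 s.

t = 1.4 s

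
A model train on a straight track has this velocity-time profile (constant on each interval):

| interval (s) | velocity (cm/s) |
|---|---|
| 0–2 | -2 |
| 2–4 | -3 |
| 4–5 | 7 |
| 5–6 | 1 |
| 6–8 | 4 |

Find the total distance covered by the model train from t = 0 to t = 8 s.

Total distance travelled is ∫|v| dt — sum the magnitudes of each area piece.
0–2 s: |-2| × 2 = 4 cm
2–4 s: |-3| × 2 = 6 cm
4–5 s: |7| × 1 = 7 cm
5–6 s: |1| × 1 = 1 cm
6–8 s: |4| × 2 = 8 cm
Total distance = 26 cm

26 cm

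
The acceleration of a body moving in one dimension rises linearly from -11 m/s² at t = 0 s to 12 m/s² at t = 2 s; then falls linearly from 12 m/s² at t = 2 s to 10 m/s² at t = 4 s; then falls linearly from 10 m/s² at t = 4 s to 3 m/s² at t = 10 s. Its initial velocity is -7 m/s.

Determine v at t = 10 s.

55 m/s

Δv equals the area under the a-t graph; then v = v₀ + Δv.
0–2 s: ½(-11 + 12)(2) = 1 m/s
2–4 s: ½(12 + 10)(2) = 22 m/s
4–10 s: ½(10 + 3)(6) = 39 m/s
Δv = 62 m/s, so v(10) = -7 + (62) = 55 m/s.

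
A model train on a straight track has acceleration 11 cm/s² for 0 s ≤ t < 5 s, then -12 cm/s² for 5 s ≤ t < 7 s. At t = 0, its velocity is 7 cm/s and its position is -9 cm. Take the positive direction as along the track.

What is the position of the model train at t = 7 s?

On each constant-a segment, Δv = aΔt and Δx = v₀Δt + ½aΔt²; chain segment to segment.
0–5 s: v starts 7 cm/s; Δx = 7·5 + ½·11·5² = 172.5 cm; v ends 62 cm/s.
5–7 s: v starts 62 cm/s; Δx = 62·2 + ½·-12·2² = 100 cm; v ends 38 cm/s.
x(7) = -9 + Σ Δx = 263.5 cm.

263.5 cm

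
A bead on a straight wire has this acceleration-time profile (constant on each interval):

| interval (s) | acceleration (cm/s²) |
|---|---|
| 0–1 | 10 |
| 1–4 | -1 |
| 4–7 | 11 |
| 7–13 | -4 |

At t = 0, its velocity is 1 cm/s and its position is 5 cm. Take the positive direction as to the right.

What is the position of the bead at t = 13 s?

On each constant-a segment, Δv = aΔt and Δx = v₀Δt + ½aΔt²; chain segment to segment.
0–1 s: v starts 1 cm/s; Δx = 1·1 + ½·10·1² = 6 cm; v ends 11 cm/s.
1–4 s: v starts 11 cm/s; Δx = 11·3 + ½·-1·3² = 28.5 cm; v ends 8 cm/s.
4–7 s: v starts 8 cm/s; Δx = 8·3 + ½·11·3² = 73.5 cm; v ends 41 cm/s.
7–13 s: v starts 41 cm/s; Δx = 41·6 + ½·-4·6² = 174 cm; v ends 17 cm/s.
x(13) = 5 + Σ Δx = 287 cm.

287 cm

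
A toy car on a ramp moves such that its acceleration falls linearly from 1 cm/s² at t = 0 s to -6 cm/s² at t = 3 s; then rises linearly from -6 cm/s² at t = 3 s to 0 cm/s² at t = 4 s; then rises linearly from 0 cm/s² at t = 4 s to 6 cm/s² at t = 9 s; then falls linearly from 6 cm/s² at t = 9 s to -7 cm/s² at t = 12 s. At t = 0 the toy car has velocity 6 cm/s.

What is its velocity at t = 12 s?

Δv equals the area under the a-t graph; then v = v₀ + Δv.
0–3 s: ½(1 + -6)(3) = -7.5 cm/s
3–4 s: ½(-6 + 0)(1) = -3 cm/s
4–9 s: ½(0 + 6)(5) = 15 cm/s
9–12 s: ½(6 + -7)(3) = -1.5 cm/s
Δv = 3 cm/s, so v(12) = 6 + (3) = 9 cm/s.

9 cm/s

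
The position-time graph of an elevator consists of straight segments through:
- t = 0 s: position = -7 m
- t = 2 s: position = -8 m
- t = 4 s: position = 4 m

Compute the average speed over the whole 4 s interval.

3.25 m/s

Average speed = (total path length)/(elapsed time); on a piecewise-linear x-t graph the path length is Σ|Δx|.
0–2 s: |Δx| = |-8 − -7| = 1 m
2–4 s: |Δx| = |4 − -8| = 12 m
Total path = 13 m; average speed = 13/4 = 3.25 m/s.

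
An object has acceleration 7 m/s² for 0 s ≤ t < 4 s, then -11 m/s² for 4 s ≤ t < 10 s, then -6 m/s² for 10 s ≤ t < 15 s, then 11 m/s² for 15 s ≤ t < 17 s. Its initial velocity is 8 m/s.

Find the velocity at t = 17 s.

-38 m/s

Δv equals the area under the a-t graph; then v = v₀ + Δv.
0–4 s: 7 × 4 = 28 m/s
4–10 s: -11 × 6 = -66 m/s
10–15 s: -6 × 5 = -30 m/s
15–17 s: 11 × 2 = 22 m/s
Δv = -46 m/s, so v(17) = 8 + (-46) = -38 m/s.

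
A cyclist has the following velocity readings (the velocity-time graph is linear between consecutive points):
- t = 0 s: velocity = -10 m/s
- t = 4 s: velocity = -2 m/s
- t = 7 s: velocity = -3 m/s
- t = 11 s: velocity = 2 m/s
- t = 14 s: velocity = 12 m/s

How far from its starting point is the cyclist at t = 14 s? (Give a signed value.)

Displacement is the signed area under the v-t curve.
0–4 s: ½(-10 + -2)(4) = -24 m
4–7 s: ½(-2 + -3)(3) = -7.5 m
7–11 s: ½(-3 + 2)(4) = -2 m
11–14 s: ½(2 + 12)(3) = 21 m
Net displacement = -12.5 m

-12.5 m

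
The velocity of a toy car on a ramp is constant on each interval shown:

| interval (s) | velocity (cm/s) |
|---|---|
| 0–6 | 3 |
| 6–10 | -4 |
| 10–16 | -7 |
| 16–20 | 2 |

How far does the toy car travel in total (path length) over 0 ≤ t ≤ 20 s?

84 cm

Total distance travelled is ∫|v| dt — sum the magnitudes of each area piece.
0–6 s: |3| × 6 = 18 cm
6–10 s: |-4| × 4 = 16 cm
10–16 s: |-7| × 6 = 42 cm
16–20 s: |2| × 4 = 8 cm
Total distance = 84 cm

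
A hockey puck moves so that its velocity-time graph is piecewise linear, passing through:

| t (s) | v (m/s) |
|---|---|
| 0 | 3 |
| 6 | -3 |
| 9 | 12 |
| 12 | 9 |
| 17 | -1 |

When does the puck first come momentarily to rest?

t = 3 s

v changes sign on 0–6 s (from 3 to -3); the graph is linear there, so v = 0 at t = 0 + (-3)·(6 − 0)/(-3 − 3) = 3 s.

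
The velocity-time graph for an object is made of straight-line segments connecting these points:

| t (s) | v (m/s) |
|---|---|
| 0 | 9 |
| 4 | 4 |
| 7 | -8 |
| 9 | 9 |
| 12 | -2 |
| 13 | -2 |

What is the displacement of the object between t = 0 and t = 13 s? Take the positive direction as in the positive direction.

Net displacement equals the area under the velocity-time graph (areas below the axis count negative).
0–4 s: ½(9 + 4)(4) = 26 m
4–7 s: ½(4 + -8)(3) = -6 m
7–9 s: ½(-8 + 9)(2) = 1 m
9–12 s: ½(9 + -2)(3) = 10.5 m
12–13 s: -2 × 1 = -2 m
Net displacement = 29.5 m

29.5 m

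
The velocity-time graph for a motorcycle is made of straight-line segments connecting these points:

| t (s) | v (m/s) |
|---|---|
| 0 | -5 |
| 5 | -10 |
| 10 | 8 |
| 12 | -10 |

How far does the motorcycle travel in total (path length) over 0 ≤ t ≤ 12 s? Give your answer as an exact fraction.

1249/18 m

Total distance travelled is ∫|v| dt — sum the magnitudes of each area piece.
0–5 s: |½(-5 + -10)(5)| = 37.5 m
5–10 s: v = 0 at t = 70/9 s; triangle areas 125/9 + 80/9 = 205/9 m
10–12 s: v = 0 at t = 98/9 s; triangle areas 32/9 + 50/9 = 82/9 m
Total distance = 1249/18 m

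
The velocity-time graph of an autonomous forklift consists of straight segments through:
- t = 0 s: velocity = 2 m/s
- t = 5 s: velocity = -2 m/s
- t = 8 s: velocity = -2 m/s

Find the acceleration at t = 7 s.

Acceleration is the slope of the v-t graph on 5–8 s: (-2 − -2)/(8 − 5) = 0 m/s².

0 m/s²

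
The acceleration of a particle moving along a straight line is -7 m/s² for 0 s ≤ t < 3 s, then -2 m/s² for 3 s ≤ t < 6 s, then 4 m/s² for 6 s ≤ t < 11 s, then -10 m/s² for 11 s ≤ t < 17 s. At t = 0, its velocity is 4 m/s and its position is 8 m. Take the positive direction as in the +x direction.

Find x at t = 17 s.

On each constant-a segment, Δv = aΔt and Δx = v₀Δt + ½aΔt²; chain segment to segment.
0–3 s: v starts 4 m/s; Δx = 4·3 + ½·-7·3² = -19.5 m; v ends -17 m/s.
3–6 s: v starts -17 m/s; Δx = -17·3 + ½·-2·3² = -60 m; v ends -23 m/s.
6–11 s: v starts -23 m/s; Δx = -23·5 + ½·4·5² = -65 m; v ends -3 m/s.
11–17 s: v starts -3 m/s; Δx = -3·6 + ½·-10·6² = -198 m; v ends -63 m/s.
x(17) = 8 + Σ Δx = -334.5 m.

-334.5 m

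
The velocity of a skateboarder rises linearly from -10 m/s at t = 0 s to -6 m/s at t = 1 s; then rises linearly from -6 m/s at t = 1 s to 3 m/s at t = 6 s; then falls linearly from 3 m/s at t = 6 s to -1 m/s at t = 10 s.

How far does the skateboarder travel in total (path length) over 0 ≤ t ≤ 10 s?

25.5 m

Total distance travelled is ∫|v| dt — sum the magnitudes of each area piece.
0–1 s: |½(-10 + -6)(1)| = 8 m
1–6 s: v = 0 at t = 13/3 s; triangle areas 10 + 2.5 = 12.5 m
6–10 s: v = 0 at t = 9 s; triangle areas 4.5 + 0.5 = 5 m
Total distance = 25.5 m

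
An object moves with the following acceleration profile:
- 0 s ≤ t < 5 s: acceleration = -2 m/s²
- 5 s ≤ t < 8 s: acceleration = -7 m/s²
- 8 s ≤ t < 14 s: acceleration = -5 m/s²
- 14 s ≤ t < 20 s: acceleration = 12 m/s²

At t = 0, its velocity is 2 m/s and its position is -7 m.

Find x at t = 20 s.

On each constant-a segment, Δv = aΔt and Δx = v₀Δt + ½aΔt²; chain segment to segment.
0–5 s: v starts 2 m/s; Δx = 2·5 + ½·-2·5² = -15 m; v ends -8 m/s.
5–8 s: v starts -8 m/s; Δx = -8·3 + ½·-7·3² = -55.5 m; v ends -29 m/s.
8–14 s: v starts -29 m/s; Δx = -29·6 + ½·-5·6² = -264 m; v ends -59 m/s.
14–20 s: v starts -59 m/s; Δx = -59·6 + ½·12·6² = -138 m; v ends 13 m/s.
x(20) = -7 + Σ Δx = -479.5 m.

-479.5 m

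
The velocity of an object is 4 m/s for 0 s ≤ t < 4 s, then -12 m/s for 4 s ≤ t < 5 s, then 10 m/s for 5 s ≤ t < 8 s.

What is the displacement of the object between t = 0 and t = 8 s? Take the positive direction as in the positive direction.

34 m

Displacement is the signed area under the v-t curve.
0–4 s: 4 × 4 = 16 m
4–5 s: -12 × 1 = -12 m
5–8 s: 10 × 3 = 30 m
Net displacement = 34 m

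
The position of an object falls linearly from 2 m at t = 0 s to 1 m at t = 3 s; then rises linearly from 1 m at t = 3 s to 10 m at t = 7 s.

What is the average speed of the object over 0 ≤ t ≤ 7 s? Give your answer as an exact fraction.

Average speed = (total path length)/(elapsed time); on a piecewise-linear x-t graph the path length is Σ|Δx|.
0–3 s: |Δx| = |1 − 2| = 1 m
3–7 s: |Δx| = |10 − 1| = 9 m
Total path = 10 m; average speed = 10/7 = 10/7 m/s.

10/7 m/s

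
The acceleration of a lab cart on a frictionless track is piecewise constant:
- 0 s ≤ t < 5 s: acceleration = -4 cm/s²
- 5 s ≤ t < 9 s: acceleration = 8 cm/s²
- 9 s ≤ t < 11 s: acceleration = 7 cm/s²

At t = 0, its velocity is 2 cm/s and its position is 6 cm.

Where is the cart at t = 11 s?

On each constant-a segment, Δv = aΔt and Δx = v₀Δt + ½aΔt²; chain segment to segment.
0–5 s: v starts 2 cm/s; Δx = 2·5 + ½·-4·5² = -40 cm; v ends -18 cm/s.
5–9 s: v starts -18 cm/s; Δx = -18·4 + ½·8·4² = -8 cm; v ends 14 cm/s.
9–11 s: v starts 14 cm/s; Δx = 14·2 + ½·7·2² = 42 cm; v ends 28 cm/s.
x(11) = 6 + Σ Δx = 0 cm.

0 cm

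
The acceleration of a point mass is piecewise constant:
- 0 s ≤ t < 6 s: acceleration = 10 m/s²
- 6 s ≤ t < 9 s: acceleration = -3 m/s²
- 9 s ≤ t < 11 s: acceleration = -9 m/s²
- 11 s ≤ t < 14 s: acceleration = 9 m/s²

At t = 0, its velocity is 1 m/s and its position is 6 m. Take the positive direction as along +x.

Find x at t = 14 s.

On each constant-a segment, Δv = aΔt and Δx = v₀Δt + ½aΔt²; chain segment to segment.
0–6 s: v starts 1 m/s; Δx = 1·6 + ½·10·6² = 186 m; v ends 61 m/s.
6–9 s: v starts 61 m/s; Δx = 61·3 + ½·-3·3² = 169.5 m; v ends 52 m/s.
9–11 s: v starts 52 m/s; Δx = 52·2 + ½·-9·2² = 86 m; v ends 34 m/s.
11–14 s: v starts 34 m/s; Δx = 34·3 + ½·9·3² = 142.5 m; v ends 61 m/s.
x(14) = 6 + Σ Δx = 590 m.

590 m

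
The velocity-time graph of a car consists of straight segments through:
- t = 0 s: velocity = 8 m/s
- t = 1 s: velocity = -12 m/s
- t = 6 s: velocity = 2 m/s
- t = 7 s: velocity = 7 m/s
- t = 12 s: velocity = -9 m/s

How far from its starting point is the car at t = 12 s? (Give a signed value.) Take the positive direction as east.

-27.5 m

Net displacement equals the area under the velocity-time graph (areas below the axis count negative).
0–1 s: ½(8 + -12)(1) = -2 m
1–6 s: ½(-12 + 2)(5) = -25 m
6–7 s: ½(2 + 7)(1) = 4.5 m
7–12 s: ½(7 + -9)(5) = -5 m
Net displacement = -27.5 m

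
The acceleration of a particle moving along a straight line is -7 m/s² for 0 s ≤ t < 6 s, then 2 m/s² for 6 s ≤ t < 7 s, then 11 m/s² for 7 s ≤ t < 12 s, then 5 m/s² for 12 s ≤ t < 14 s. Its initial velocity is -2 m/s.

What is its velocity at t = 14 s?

23 m/s

Δv equals the area under the a-t graph; then v = v₀ + Δv.
0–6 s: -7 × 6 = -42 m/s
6–7 s: 2 × 1 = 2 m/s
7–12 s: 11 × 5 = 55 m/s
12–14 s: 5 × 2 = 10 m/s
Δv = 25 m/s, so v(14) = -2 + (25) = 23 m/s.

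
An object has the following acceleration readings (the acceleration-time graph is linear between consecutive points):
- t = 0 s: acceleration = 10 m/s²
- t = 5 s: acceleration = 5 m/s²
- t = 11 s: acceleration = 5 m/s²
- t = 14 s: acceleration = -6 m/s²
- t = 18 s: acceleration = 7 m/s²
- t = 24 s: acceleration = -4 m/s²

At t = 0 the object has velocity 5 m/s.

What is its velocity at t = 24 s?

Δv equals the area under the a-t graph; then v = v₀ + Δv.
0–5 s: ½(10 + 5)(5) = 37.5 m/s
5–11 s: 5 × 6 = 30 m/s
11–14 s: ½(5 + -6)(3) = -1.5 m/s
14–18 s: ½(-6 + 7)(4) = 2 m/s
18–24 s: ½(7 + -4)(6) = 9 m/s
Δv = 77 m/s, so v(24) = 5 + (77) = 82 m/s.

82 m/s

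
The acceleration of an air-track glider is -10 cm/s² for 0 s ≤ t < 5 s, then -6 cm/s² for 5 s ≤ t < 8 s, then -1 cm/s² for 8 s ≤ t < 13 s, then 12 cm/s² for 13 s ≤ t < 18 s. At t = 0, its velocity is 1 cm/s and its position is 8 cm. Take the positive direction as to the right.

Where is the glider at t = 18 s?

On each constant-a segment, Δv = aΔt and Δx = v₀Δt + ½aΔt²; chain segment to segment.
0–5 s: v starts 1 cm/s; Δx = 1·5 + ½·-10·5² = -120 cm; v ends -49 cm/s.
5–8 s: v starts -49 cm/s; Δx = -49·3 + ½·-6·3² = -174 cm; v ends -67 cm/s.
8–13 s: v starts -67 cm/s; Δx = -67·5 + ½·-1·5² = -347.5 cm; v ends -72 cm/s.
13–18 s: v starts -72 cm/s; Δx = -72·5 + ½·12·5² = -210 cm; v ends -12 cm/s.
x(18) = 8 + Σ Δx = -843.5 cm.

-843.5 cm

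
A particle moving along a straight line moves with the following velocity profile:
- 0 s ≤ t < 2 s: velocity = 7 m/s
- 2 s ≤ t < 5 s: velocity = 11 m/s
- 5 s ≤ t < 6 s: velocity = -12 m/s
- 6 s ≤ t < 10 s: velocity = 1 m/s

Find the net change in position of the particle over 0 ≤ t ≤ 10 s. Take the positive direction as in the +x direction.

39 m

Net displacement equals the area under the velocity-time graph (areas below the axis count negative).
0–2 s: 7 × 2 = 14 m
2–5 s: 11 × 3 = 33 m
5–6 s: -12 × 1 = -12 m
6–10 s: 1 × 4 = 4 m
Net displacement = 39 m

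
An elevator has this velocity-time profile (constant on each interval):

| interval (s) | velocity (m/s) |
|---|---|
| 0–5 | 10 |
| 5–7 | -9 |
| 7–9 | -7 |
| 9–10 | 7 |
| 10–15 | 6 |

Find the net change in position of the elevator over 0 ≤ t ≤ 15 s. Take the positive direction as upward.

Displacement is the signed area under the v-t curve.
0–5 s: 10 × 5 = 50 m
5–7 s: -9 × 2 = -18 m
7–9 s: -7 × 2 = -14 m
9–10 s: 7 × 1 = 7 m
10–15 s: 6 × 5 = 30 m
Net displacement = 55 m

55 m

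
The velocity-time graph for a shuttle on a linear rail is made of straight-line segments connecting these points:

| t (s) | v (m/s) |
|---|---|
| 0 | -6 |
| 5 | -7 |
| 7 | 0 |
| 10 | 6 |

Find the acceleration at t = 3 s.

Acceleration is the slope of the v-t graph on 0–5 s: (-7 − -6)/(5 − 0) = -0.2 m/s².

-0.2 m/s²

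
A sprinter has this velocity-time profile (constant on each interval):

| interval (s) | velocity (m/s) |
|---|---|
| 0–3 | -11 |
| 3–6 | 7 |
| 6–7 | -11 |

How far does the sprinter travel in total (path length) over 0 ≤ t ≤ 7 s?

65 m

Distance (not displacement) is the total path length: add the absolute areas under v-t.
0–3 s: |-11| × 3 = 33 m
3–6 s: |7| × 3 = 21 m
6–7 s: |-11| × 1 = 11 m
Total distance = 65 m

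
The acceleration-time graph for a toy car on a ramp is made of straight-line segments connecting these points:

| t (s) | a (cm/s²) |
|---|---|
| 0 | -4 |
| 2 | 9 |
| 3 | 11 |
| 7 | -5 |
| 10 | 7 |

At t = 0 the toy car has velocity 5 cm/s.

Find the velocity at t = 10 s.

35 cm/s

Δv equals the area under the a-t graph; then v = v₀ + Δv.
0–2 s: ½(-4 + 9)(2) = 5 cm/s
2–3 s: ½(9 + 11)(1) = 10 cm/s
3–7 s: ½(11 + -5)(4) = 12 cm/s
7–10 s: ½(-5 + 7)(3) = 3 cm/s
Δv = 30 cm/s, so v(10) = 5 + (30) = 35 cm/s.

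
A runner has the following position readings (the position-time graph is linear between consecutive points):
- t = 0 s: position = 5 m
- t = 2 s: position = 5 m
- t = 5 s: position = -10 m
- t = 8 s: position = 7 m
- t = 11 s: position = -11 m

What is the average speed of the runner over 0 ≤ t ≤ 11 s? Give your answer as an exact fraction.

Average speed = (total path length)/(elapsed time); on a piecewise-linear x-t graph the path length is Σ|Δx|.
0–2 s: |Δx| = |5 − 5| = 0 m
2–5 s: |Δx| = |-10 − 5| = 15 m
5–8 s: |Δx| = |7 − -10| = 17 m
8–11 s: |Δx| = |-11 − 7| = 18 m
Total path = 50 m; average speed = 50/11 = 50/11 m/s.

50/11 m/s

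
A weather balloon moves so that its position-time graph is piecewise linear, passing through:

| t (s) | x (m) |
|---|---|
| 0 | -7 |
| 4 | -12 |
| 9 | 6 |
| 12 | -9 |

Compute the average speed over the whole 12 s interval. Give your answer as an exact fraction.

Average speed = (total path length)/(elapsed time); on a piecewise-linear x-t graph the path length is Σ|Δx|.
0–4 s: |Δx| = |-12 − -7| = 5 m
4–9 s: |Δx| = |6 − -12| = 18 m
9–12 s: |Δx| = |-9 − 6| = 15 m
Total path = 38 m; average speed = 38/12 = 19/6 m/s.

19/6 m/s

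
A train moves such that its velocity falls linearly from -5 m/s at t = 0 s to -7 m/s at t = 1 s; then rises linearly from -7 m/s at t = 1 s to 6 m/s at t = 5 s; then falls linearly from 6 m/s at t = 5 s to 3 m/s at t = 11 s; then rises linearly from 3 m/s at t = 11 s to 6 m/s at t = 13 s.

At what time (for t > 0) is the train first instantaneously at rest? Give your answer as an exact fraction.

t = 41/13 s

v changes sign on 1–5 s (from -7 to 6); the graph is linear there, so v = 0 at t = 1 + (7)·(5 − 1)/(6 − -7) = 41/13 s.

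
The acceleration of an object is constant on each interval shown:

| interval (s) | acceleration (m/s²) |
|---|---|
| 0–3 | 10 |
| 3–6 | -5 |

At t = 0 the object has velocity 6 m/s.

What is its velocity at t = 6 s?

21 m/s

Δv equals the area under the a-t graph; then v = v₀ + Δv.
0–3 s: 10 × 3 = 30 m/s
3–6 s: -5 × 3 = -15 m/s
Δv = 15 m/s, so v(6) = 6 + (15) = 21 m/s.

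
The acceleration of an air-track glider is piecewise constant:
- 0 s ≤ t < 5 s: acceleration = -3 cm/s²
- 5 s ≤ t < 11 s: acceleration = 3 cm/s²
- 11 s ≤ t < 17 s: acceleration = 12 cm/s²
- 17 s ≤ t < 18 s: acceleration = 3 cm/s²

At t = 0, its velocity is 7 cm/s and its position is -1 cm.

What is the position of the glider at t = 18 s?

362 cm

On each constant-a segment, Δv = aΔt and Δx = v₀Δt + ½aΔt²; chain segment to segment.
0–5 s: v starts 7 cm/s; Δx = 7·5 + ½·-3·5² = -2.5 cm; v ends -8 cm/s.
5–11 s: v starts -8 cm/s; Δx = -8·6 + ½·3·6² = 6 cm; v ends 10 cm/s.
11–17 s: v starts 10 cm/s; Δx = 10·6 + ½·12·6² = 276 cm; v ends 82 cm/s.
17–18 s: v starts 82 cm/s; Δx = 82·1 + ½·3·1² = 83.5 cm; v ends 85 cm/s.
x(18) = -1 + Σ Δx = 362 cm.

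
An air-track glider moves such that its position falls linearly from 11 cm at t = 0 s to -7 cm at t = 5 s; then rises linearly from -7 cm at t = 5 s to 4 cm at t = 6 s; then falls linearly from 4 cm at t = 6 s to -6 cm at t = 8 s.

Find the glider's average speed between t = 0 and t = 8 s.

4.875 cm/s

Average speed = (total path length)/(elapsed time); on a piecewise-linear x-t graph the path length is Σ|Δx|.
0–5 s: |Δx| = |-7 − 11| = 18 cm
5–6 s: |Δx| = |4 − -7| = 11 cm
6–8 s: |Δx| = |-6 − 4| = 10 cm
Total path = 39 cm; average speed = 39/8 = 4.875 cm/s.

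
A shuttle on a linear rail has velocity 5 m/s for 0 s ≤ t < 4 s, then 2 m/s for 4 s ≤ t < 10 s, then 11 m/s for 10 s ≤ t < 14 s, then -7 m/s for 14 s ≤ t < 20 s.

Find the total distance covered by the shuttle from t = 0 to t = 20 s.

Distance (not displacement) is the total path length: add the absolute areas under v-t.
0–4 s: |5| × 4 = 20 m
4–10 s: |2| × 6 = 12 m
10–14 s: |11| × 4 = 44 m
14–20 s: |-7| × 6 = 42 m
Total distance = 118 m

118 m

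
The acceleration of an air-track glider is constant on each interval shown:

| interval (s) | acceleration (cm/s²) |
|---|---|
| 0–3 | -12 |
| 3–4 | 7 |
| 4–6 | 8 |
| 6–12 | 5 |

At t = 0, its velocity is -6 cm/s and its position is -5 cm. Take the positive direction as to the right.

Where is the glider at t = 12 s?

On each constant-a segment, Δv = aΔt and Δx = v₀Δt + ½aΔt²; chain segment to segment.
0–3 s: v starts -6 cm/s; Δx = -6·3 + ½·-12·3² = -72 cm; v ends -42 cm/s.
3–4 s: v starts -42 cm/s; Δx = -42·1 + ½·7·1² = -38.5 cm; v ends -35 cm/s.
4–6 s: v starts -35 cm/s; Δx = -35·2 + ½·8·2² = -54 cm; v ends -19 cm/s.
6–12 s: v starts -19 cm/s; Δx = -19·6 + ½·5·6² = -24 cm; v ends 11 cm/s.
x(12) = -5 + Σ Δx = -193.5 cm.

-193.5 cm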